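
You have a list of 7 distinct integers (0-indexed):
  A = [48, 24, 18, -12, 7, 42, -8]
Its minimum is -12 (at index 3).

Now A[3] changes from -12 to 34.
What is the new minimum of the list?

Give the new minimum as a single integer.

Old min = -12 (at index 3)
Change: A[3] -12 -> 34
Changed element WAS the min. Need to check: is 34 still <= all others?
  Min of remaining elements: -8
  New min = min(34, -8) = -8

Answer: -8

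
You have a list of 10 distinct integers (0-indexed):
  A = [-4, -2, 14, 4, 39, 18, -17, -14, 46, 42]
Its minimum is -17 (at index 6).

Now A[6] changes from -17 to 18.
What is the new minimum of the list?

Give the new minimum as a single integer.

Old min = -17 (at index 6)
Change: A[6] -17 -> 18
Changed element WAS the min. Need to check: is 18 still <= all others?
  Min of remaining elements: -14
  New min = min(18, -14) = -14

Answer: -14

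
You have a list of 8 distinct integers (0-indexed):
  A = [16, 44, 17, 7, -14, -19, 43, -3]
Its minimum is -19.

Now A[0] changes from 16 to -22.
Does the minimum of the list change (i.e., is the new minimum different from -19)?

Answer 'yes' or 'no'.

Answer: yes

Derivation:
Old min = -19
Change: A[0] 16 -> -22
Changed element was NOT the min; min changes only if -22 < -19.
New min = -22; changed? yes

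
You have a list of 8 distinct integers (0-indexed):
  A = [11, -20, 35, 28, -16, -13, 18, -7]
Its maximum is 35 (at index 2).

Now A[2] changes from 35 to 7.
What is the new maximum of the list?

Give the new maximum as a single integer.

Old max = 35 (at index 2)
Change: A[2] 35 -> 7
Changed element WAS the max -> may need rescan.
  Max of remaining elements: 28
  New max = max(7, 28) = 28

Answer: 28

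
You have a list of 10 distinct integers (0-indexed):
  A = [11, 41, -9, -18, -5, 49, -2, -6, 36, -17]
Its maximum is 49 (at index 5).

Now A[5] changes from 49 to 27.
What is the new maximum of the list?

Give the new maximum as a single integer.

Answer: 41

Derivation:
Old max = 49 (at index 5)
Change: A[5] 49 -> 27
Changed element WAS the max -> may need rescan.
  Max of remaining elements: 41
  New max = max(27, 41) = 41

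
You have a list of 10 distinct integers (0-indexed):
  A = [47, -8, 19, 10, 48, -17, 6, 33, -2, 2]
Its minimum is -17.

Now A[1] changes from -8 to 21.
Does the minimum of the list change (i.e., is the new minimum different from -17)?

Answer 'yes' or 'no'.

Answer: no

Derivation:
Old min = -17
Change: A[1] -8 -> 21
Changed element was NOT the min; min changes only if 21 < -17.
New min = -17; changed? no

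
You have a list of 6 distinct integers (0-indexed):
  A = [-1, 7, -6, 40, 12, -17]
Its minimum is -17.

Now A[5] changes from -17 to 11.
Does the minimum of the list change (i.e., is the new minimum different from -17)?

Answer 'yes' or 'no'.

Old min = -17
Change: A[5] -17 -> 11
Changed element was the min; new min must be rechecked.
New min = -6; changed? yes

Answer: yes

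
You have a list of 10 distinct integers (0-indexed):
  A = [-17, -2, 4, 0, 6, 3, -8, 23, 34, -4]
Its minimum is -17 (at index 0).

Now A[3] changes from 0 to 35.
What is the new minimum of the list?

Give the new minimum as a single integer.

Answer: -17

Derivation:
Old min = -17 (at index 0)
Change: A[3] 0 -> 35
Changed element was NOT the old min.
  New min = min(old_min, new_val) = min(-17, 35) = -17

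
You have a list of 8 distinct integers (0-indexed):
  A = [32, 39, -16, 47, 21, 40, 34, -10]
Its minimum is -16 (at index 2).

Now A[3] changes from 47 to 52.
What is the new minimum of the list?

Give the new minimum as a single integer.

Old min = -16 (at index 2)
Change: A[3] 47 -> 52
Changed element was NOT the old min.
  New min = min(old_min, new_val) = min(-16, 52) = -16

Answer: -16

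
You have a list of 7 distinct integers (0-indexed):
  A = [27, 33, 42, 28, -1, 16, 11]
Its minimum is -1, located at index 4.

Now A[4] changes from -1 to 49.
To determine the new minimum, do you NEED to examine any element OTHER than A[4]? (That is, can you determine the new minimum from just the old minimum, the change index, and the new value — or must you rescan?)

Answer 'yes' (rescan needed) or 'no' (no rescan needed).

Old min = -1 at index 4
Change at index 4: -1 -> 49
Index 4 WAS the min and new value 49 > old min -1. Must rescan other elements to find the new min.
Needs rescan: yes

Answer: yes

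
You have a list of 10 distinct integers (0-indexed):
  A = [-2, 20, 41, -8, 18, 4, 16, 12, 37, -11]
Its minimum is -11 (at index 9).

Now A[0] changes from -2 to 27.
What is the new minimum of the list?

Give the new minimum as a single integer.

Answer: -11

Derivation:
Old min = -11 (at index 9)
Change: A[0] -2 -> 27
Changed element was NOT the old min.
  New min = min(old_min, new_val) = min(-11, 27) = -11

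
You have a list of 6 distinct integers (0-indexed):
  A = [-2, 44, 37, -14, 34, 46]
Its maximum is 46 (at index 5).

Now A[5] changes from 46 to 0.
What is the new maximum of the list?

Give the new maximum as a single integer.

Answer: 44

Derivation:
Old max = 46 (at index 5)
Change: A[5] 46 -> 0
Changed element WAS the max -> may need rescan.
  Max of remaining elements: 44
  New max = max(0, 44) = 44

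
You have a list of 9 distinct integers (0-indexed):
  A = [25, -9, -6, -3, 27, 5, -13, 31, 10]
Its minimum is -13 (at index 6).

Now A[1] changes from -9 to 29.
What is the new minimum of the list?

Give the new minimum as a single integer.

Old min = -13 (at index 6)
Change: A[1] -9 -> 29
Changed element was NOT the old min.
  New min = min(old_min, new_val) = min(-13, 29) = -13

Answer: -13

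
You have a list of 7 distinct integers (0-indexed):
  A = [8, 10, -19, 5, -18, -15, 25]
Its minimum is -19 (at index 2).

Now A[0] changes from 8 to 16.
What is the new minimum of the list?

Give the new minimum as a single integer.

Old min = -19 (at index 2)
Change: A[0] 8 -> 16
Changed element was NOT the old min.
  New min = min(old_min, new_val) = min(-19, 16) = -19

Answer: -19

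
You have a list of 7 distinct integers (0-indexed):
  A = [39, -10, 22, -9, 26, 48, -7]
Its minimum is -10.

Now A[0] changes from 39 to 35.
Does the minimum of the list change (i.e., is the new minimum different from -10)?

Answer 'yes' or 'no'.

Answer: no

Derivation:
Old min = -10
Change: A[0] 39 -> 35
Changed element was NOT the min; min changes only if 35 < -10.
New min = -10; changed? no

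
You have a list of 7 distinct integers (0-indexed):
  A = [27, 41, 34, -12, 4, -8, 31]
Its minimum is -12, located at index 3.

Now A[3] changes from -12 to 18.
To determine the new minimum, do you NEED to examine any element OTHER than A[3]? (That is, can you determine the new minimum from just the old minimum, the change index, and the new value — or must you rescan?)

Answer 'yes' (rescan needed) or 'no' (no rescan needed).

Answer: yes

Derivation:
Old min = -12 at index 3
Change at index 3: -12 -> 18
Index 3 WAS the min and new value 18 > old min -12. Must rescan other elements to find the new min.
Needs rescan: yes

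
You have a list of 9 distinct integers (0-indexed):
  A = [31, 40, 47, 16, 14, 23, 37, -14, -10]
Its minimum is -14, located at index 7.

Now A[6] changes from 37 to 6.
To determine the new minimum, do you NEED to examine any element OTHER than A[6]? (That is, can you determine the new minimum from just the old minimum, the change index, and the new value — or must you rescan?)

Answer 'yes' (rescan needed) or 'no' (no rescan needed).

Old min = -14 at index 7
Change at index 6: 37 -> 6
Index 6 was NOT the min. New min = min(-14, 6). No rescan of other elements needed.
Needs rescan: no

Answer: no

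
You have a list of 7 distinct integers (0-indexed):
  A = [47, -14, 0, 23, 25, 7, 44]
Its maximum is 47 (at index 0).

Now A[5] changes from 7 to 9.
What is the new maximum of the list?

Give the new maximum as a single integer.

Old max = 47 (at index 0)
Change: A[5] 7 -> 9
Changed element was NOT the old max.
  New max = max(old_max, new_val) = max(47, 9) = 47

Answer: 47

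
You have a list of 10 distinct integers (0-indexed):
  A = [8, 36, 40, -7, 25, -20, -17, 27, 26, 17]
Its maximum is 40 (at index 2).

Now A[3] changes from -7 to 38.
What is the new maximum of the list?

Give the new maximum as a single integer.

Old max = 40 (at index 2)
Change: A[3] -7 -> 38
Changed element was NOT the old max.
  New max = max(old_max, new_val) = max(40, 38) = 40

Answer: 40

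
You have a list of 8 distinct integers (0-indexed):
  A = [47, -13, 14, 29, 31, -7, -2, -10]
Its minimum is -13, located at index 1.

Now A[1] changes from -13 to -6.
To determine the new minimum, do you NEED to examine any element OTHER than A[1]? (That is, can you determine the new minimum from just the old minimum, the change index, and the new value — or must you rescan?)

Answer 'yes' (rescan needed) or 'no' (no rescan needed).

Answer: yes

Derivation:
Old min = -13 at index 1
Change at index 1: -13 -> -6
Index 1 WAS the min and new value -6 > old min -13. Must rescan other elements to find the new min.
Needs rescan: yes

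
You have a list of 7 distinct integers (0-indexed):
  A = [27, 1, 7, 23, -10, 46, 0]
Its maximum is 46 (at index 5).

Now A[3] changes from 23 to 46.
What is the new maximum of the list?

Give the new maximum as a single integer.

Answer: 46

Derivation:
Old max = 46 (at index 5)
Change: A[3] 23 -> 46
Changed element was NOT the old max.
  New max = max(old_max, new_val) = max(46, 46) = 46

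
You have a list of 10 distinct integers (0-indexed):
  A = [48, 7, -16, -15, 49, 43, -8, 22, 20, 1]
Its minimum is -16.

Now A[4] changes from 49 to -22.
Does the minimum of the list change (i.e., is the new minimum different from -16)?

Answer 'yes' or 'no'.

Old min = -16
Change: A[4] 49 -> -22
Changed element was NOT the min; min changes only if -22 < -16.
New min = -22; changed? yes

Answer: yes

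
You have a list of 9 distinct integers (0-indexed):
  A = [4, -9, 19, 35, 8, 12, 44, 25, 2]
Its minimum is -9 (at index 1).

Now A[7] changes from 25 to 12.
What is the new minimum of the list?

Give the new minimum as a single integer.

Old min = -9 (at index 1)
Change: A[7] 25 -> 12
Changed element was NOT the old min.
  New min = min(old_min, new_val) = min(-9, 12) = -9

Answer: -9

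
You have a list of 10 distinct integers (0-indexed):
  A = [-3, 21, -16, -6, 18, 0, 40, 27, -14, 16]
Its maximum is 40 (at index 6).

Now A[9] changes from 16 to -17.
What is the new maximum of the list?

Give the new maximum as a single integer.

Old max = 40 (at index 6)
Change: A[9] 16 -> -17
Changed element was NOT the old max.
  New max = max(old_max, new_val) = max(40, -17) = 40

Answer: 40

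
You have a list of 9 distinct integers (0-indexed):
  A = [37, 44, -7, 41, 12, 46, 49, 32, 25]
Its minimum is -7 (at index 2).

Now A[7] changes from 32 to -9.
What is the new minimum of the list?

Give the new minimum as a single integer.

Answer: -9

Derivation:
Old min = -7 (at index 2)
Change: A[7] 32 -> -9
Changed element was NOT the old min.
  New min = min(old_min, new_val) = min(-7, -9) = -9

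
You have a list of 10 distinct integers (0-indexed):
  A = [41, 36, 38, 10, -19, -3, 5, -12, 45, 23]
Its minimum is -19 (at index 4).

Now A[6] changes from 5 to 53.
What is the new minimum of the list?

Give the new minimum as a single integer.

Old min = -19 (at index 4)
Change: A[6] 5 -> 53
Changed element was NOT the old min.
  New min = min(old_min, new_val) = min(-19, 53) = -19

Answer: -19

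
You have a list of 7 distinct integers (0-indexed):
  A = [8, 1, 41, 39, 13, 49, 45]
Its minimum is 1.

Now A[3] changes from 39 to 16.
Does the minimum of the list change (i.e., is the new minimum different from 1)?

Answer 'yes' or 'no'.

Answer: no

Derivation:
Old min = 1
Change: A[3] 39 -> 16
Changed element was NOT the min; min changes only if 16 < 1.
New min = 1; changed? no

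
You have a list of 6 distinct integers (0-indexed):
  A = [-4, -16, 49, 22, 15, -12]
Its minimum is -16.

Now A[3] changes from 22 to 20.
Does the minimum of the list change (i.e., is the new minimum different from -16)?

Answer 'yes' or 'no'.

Old min = -16
Change: A[3] 22 -> 20
Changed element was NOT the min; min changes only if 20 < -16.
New min = -16; changed? no

Answer: no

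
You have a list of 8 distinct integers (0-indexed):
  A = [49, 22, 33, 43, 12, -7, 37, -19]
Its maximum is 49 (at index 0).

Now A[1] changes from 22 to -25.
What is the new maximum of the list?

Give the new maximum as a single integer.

Answer: 49

Derivation:
Old max = 49 (at index 0)
Change: A[1] 22 -> -25
Changed element was NOT the old max.
  New max = max(old_max, new_val) = max(49, -25) = 49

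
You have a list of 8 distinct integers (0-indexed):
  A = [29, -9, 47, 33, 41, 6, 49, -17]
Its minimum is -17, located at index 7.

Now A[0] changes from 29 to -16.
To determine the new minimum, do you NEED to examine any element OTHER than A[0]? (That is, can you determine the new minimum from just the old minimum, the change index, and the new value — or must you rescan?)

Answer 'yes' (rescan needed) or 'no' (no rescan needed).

Answer: no

Derivation:
Old min = -17 at index 7
Change at index 0: 29 -> -16
Index 0 was NOT the min. New min = min(-17, -16). No rescan of other elements needed.
Needs rescan: no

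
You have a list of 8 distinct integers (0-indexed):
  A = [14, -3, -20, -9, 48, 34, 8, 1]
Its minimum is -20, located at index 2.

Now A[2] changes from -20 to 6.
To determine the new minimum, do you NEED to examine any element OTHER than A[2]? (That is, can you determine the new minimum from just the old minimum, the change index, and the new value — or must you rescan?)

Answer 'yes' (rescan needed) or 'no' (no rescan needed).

Old min = -20 at index 2
Change at index 2: -20 -> 6
Index 2 WAS the min and new value 6 > old min -20. Must rescan other elements to find the new min.
Needs rescan: yes

Answer: yes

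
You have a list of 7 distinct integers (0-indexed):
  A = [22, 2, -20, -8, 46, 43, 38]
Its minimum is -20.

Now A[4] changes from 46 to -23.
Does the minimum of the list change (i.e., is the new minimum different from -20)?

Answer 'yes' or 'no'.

Old min = -20
Change: A[4] 46 -> -23
Changed element was NOT the min; min changes only if -23 < -20.
New min = -23; changed? yes

Answer: yes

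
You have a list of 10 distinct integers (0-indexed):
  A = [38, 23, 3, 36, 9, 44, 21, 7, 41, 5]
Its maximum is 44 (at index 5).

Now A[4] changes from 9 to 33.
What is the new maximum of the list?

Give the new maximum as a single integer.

Answer: 44

Derivation:
Old max = 44 (at index 5)
Change: A[4] 9 -> 33
Changed element was NOT the old max.
  New max = max(old_max, new_val) = max(44, 33) = 44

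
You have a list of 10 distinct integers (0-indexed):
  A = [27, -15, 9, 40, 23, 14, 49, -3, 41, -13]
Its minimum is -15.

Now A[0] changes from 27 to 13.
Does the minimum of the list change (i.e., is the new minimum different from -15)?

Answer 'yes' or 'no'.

Old min = -15
Change: A[0] 27 -> 13
Changed element was NOT the min; min changes only if 13 < -15.
New min = -15; changed? no

Answer: no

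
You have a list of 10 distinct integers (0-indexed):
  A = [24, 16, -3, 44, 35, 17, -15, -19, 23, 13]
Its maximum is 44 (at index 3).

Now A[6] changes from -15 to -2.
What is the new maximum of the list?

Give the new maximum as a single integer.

Answer: 44

Derivation:
Old max = 44 (at index 3)
Change: A[6] -15 -> -2
Changed element was NOT the old max.
  New max = max(old_max, new_val) = max(44, -2) = 44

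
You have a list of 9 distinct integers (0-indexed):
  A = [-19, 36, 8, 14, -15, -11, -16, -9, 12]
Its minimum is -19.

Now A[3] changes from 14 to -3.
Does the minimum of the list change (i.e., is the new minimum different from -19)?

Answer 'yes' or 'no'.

Answer: no

Derivation:
Old min = -19
Change: A[3] 14 -> -3
Changed element was NOT the min; min changes only if -3 < -19.
New min = -19; changed? no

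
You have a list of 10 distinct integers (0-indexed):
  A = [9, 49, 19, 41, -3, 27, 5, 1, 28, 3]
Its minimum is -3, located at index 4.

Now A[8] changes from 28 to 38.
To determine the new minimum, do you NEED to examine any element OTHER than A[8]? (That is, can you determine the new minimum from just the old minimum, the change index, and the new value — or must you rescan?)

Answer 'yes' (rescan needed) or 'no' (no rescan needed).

Old min = -3 at index 4
Change at index 8: 28 -> 38
Index 8 was NOT the min. New min = min(-3, 38). No rescan of other elements needed.
Needs rescan: no

Answer: no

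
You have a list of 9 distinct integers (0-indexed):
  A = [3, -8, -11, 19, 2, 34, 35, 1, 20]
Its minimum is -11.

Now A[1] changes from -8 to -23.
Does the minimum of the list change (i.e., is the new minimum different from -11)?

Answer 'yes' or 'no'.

Old min = -11
Change: A[1] -8 -> -23
Changed element was NOT the min; min changes only if -23 < -11.
New min = -23; changed? yes

Answer: yes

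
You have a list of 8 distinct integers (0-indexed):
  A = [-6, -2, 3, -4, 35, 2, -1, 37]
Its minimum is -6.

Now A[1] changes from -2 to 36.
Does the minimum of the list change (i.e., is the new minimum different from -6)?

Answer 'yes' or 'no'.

Answer: no

Derivation:
Old min = -6
Change: A[1] -2 -> 36
Changed element was NOT the min; min changes only if 36 < -6.
New min = -6; changed? no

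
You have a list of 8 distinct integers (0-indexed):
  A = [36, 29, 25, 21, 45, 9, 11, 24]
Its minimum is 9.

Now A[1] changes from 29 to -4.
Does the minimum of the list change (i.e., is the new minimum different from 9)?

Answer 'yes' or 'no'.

Old min = 9
Change: A[1] 29 -> -4
Changed element was NOT the min; min changes only if -4 < 9.
New min = -4; changed? yes

Answer: yes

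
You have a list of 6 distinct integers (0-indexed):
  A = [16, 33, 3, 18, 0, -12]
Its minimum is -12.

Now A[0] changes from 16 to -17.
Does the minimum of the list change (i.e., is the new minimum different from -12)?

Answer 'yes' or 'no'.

Answer: yes

Derivation:
Old min = -12
Change: A[0] 16 -> -17
Changed element was NOT the min; min changes only if -17 < -12.
New min = -17; changed? yes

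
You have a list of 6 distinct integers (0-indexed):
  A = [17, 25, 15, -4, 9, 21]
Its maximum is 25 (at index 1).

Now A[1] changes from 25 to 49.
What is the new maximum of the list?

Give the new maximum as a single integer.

Old max = 25 (at index 1)
Change: A[1] 25 -> 49
Changed element WAS the max -> may need rescan.
  Max of remaining elements: 21
  New max = max(49, 21) = 49

Answer: 49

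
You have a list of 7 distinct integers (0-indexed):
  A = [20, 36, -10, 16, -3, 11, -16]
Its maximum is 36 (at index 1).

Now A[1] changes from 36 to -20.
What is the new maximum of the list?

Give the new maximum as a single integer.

Old max = 36 (at index 1)
Change: A[1] 36 -> -20
Changed element WAS the max -> may need rescan.
  Max of remaining elements: 20
  New max = max(-20, 20) = 20

Answer: 20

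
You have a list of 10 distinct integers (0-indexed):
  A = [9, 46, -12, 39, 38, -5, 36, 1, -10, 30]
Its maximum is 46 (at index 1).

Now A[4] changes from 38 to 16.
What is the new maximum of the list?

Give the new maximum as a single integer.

Old max = 46 (at index 1)
Change: A[4] 38 -> 16
Changed element was NOT the old max.
  New max = max(old_max, new_val) = max(46, 16) = 46

Answer: 46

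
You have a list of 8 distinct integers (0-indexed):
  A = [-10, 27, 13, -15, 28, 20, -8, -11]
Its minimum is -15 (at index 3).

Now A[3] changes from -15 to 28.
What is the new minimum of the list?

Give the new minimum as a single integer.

Answer: -11

Derivation:
Old min = -15 (at index 3)
Change: A[3] -15 -> 28
Changed element WAS the min. Need to check: is 28 still <= all others?
  Min of remaining elements: -11
  New min = min(28, -11) = -11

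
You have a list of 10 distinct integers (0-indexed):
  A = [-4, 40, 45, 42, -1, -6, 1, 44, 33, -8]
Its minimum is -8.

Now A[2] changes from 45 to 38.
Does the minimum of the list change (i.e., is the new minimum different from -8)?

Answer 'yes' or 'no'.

Answer: no

Derivation:
Old min = -8
Change: A[2] 45 -> 38
Changed element was NOT the min; min changes only if 38 < -8.
New min = -8; changed? no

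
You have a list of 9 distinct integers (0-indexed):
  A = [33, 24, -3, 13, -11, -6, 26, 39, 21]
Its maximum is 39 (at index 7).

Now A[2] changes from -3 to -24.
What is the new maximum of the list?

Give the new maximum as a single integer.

Answer: 39

Derivation:
Old max = 39 (at index 7)
Change: A[2] -3 -> -24
Changed element was NOT the old max.
  New max = max(old_max, new_val) = max(39, -24) = 39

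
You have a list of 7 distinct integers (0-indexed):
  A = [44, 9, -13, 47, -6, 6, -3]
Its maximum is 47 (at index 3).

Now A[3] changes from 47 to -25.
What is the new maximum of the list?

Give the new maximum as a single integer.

Answer: 44

Derivation:
Old max = 47 (at index 3)
Change: A[3] 47 -> -25
Changed element WAS the max -> may need rescan.
  Max of remaining elements: 44
  New max = max(-25, 44) = 44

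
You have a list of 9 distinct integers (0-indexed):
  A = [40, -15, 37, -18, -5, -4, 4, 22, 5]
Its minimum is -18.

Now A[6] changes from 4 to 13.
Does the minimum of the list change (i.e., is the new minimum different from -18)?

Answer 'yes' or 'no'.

Answer: no

Derivation:
Old min = -18
Change: A[6] 4 -> 13
Changed element was NOT the min; min changes only if 13 < -18.
New min = -18; changed? no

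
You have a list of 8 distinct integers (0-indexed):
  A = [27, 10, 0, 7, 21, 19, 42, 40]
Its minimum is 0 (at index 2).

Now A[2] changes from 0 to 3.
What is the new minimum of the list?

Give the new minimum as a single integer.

Answer: 3

Derivation:
Old min = 0 (at index 2)
Change: A[2] 0 -> 3
Changed element WAS the min. Need to check: is 3 still <= all others?
  Min of remaining elements: 7
  New min = min(3, 7) = 3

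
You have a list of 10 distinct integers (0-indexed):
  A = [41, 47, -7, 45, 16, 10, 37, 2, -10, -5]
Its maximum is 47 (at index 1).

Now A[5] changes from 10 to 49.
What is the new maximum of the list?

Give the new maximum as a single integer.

Answer: 49

Derivation:
Old max = 47 (at index 1)
Change: A[5] 10 -> 49
Changed element was NOT the old max.
  New max = max(old_max, new_val) = max(47, 49) = 49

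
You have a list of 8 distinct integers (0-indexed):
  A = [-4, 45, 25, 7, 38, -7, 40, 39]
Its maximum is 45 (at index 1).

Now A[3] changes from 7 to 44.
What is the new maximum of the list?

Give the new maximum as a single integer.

Answer: 45

Derivation:
Old max = 45 (at index 1)
Change: A[3] 7 -> 44
Changed element was NOT the old max.
  New max = max(old_max, new_val) = max(45, 44) = 45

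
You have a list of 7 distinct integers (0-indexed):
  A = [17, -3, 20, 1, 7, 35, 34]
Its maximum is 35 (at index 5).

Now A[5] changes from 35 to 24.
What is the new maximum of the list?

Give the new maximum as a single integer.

Answer: 34

Derivation:
Old max = 35 (at index 5)
Change: A[5] 35 -> 24
Changed element WAS the max -> may need rescan.
  Max of remaining elements: 34
  New max = max(24, 34) = 34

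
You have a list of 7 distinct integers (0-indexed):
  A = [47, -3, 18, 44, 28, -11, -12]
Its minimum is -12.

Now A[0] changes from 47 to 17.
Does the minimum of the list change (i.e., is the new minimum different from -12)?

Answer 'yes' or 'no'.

Old min = -12
Change: A[0] 47 -> 17
Changed element was NOT the min; min changes only if 17 < -12.
New min = -12; changed? no

Answer: no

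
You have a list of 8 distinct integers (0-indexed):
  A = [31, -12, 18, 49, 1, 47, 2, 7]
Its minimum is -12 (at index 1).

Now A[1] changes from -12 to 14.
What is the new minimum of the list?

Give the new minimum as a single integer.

Answer: 1

Derivation:
Old min = -12 (at index 1)
Change: A[1] -12 -> 14
Changed element WAS the min. Need to check: is 14 still <= all others?
  Min of remaining elements: 1
  New min = min(14, 1) = 1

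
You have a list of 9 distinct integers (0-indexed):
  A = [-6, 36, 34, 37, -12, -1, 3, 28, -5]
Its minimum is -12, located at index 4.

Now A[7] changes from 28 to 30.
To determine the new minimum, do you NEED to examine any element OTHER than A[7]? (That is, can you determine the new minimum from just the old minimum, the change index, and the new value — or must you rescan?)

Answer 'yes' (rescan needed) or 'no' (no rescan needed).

Old min = -12 at index 4
Change at index 7: 28 -> 30
Index 7 was NOT the min. New min = min(-12, 30). No rescan of other elements needed.
Needs rescan: no

Answer: no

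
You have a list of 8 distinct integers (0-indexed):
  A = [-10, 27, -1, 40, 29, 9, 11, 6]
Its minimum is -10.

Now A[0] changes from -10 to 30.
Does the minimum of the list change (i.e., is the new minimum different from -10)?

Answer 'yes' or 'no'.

Old min = -10
Change: A[0] -10 -> 30
Changed element was the min; new min must be rechecked.
New min = -1; changed? yes

Answer: yes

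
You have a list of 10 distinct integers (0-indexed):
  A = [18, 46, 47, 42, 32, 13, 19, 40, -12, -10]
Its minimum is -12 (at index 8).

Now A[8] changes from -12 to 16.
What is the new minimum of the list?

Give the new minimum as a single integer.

Old min = -12 (at index 8)
Change: A[8] -12 -> 16
Changed element WAS the min. Need to check: is 16 still <= all others?
  Min of remaining elements: -10
  New min = min(16, -10) = -10

Answer: -10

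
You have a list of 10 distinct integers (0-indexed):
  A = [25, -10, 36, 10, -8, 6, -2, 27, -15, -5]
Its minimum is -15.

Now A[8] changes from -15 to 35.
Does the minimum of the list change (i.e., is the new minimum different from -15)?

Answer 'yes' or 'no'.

Answer: yes

Derivation:
Old min = -15
Change: A[8] -15 -> 35
Changed element was the min; new min must be rechecked.
New min = -10; changed? yes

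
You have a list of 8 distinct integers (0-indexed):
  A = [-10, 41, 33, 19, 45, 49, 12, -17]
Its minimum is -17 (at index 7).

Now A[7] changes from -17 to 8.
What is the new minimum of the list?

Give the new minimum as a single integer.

Old min = -17 (at index 7)
Change: A[7] -17 -> 8
Changed element WAS the min. Need to check: is 8 still <= all others?
  Min of remaining elements: -10
  New min = min(8, -10) = -10

Answer: -10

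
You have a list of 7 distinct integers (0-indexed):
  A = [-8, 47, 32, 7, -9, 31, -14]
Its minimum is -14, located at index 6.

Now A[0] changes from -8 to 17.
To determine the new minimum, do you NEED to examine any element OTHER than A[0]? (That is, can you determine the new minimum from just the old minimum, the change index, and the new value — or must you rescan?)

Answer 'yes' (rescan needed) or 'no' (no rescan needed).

Answer: no

Derivation:
Old min = -14 at index 6
Change at index 0: -8 -> 17
Index 0 was NOT the min. New min = min(-14, 17). No rescan of other elements needed.
Needs rescan: no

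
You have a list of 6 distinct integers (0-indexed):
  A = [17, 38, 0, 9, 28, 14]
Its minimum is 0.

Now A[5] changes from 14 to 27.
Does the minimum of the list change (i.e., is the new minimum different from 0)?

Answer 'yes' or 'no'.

Answer: no

Derivation:
Old min = 0
Change: A[5] 14 -> 27
Changed element was NOT the min; min changes only if 27 < 0.
New min = 0; changed? no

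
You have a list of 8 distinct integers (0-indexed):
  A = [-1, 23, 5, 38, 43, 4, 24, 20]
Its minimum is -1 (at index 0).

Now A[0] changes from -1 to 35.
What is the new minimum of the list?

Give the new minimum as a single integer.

Old min = -1 (at index 0)
Change: A[0] -1 -> 35
Changed element WAS the min. Need to check: is 35 still <= all others?
  Min of remaining elements: 4
  New min = min(35, 4) = 4

Answer: 4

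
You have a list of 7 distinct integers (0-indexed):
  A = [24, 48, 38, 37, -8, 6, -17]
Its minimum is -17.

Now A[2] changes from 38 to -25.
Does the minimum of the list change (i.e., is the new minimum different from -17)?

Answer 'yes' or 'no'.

Old min = -17
Change: A[2] 38 -> -25
Changed element was NOT the min; min changes only if -25 < -17.
New min = -25; changed? yes

Answer: yes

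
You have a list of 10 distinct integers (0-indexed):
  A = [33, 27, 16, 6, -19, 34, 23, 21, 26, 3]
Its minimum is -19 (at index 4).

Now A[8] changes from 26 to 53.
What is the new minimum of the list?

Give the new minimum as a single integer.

Answer: -19

Derivation:
Old min = -19 (at index 4)
Change: A[8] 26 -> 53
Changed element was NOT the old min.
  New min = min(old_min, new_val) = min(-19, 53) = -19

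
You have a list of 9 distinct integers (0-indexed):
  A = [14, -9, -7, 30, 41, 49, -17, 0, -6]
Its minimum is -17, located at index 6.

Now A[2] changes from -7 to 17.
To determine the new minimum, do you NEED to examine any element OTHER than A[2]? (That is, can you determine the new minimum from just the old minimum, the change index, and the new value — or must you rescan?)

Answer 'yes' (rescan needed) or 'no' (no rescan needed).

Old min = -17 at index 6
Change at index 2: -7 -> 17
Index 2 was NOT the min. New min = min(-17, 17). No rescan of other elements needed.
Needs rescan: no

Answer: no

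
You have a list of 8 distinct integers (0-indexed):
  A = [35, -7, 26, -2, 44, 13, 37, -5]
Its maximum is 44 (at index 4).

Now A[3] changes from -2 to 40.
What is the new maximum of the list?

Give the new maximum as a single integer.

Old max = 44 (at index 4)
Change: A[3] -2 -> 40
Changed element was NOT the old max.
  New max = max(old_max, new_val) = max(44, 40) = 44

Answer: 44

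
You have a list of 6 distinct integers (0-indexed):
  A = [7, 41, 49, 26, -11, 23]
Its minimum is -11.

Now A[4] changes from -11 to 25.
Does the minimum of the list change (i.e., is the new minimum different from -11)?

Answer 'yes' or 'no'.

Old min = -11
Change: A[4] -11 -> 25
Changed element was the min; new min must be rechecked.
New min = 7; changed? yes

Answer: yes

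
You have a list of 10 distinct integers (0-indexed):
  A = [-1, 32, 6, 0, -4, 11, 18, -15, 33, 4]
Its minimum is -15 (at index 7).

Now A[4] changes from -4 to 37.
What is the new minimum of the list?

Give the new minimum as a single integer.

Old min = -15 (at index 7)
Change: A[4] -4 -> 37
Changed element was NOT the old min.
  New min = min(old_min, new_val) = min(-15, 37) = -15

Answer: -15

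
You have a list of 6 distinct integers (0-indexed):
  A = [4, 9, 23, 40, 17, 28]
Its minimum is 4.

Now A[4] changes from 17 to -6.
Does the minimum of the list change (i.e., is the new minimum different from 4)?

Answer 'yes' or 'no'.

Old min = 4
Change: A[4] 17 -> -6
Changed element was NOT the min; min changes only if -6 < 4.
New min = -6; changed? yes

Answer: yes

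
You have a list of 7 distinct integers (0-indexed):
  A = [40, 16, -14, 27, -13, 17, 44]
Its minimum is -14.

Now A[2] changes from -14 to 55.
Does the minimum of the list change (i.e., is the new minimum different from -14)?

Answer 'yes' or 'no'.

Answer: yes

Derivation:
Old min = -14
Change: A[2] -14 -> 55
Changed element was the min; new min must be rechecked.
New min = -13; changed? yes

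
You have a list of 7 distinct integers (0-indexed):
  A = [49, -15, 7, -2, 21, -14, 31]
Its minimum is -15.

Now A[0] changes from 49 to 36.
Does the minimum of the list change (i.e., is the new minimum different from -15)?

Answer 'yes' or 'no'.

Answer: no

Derivation:
Old min = -15
Change: A[0] 49 -> 36
Changed element was NOT the min; min changes only if 36 < -15.
New min = -15; changed? no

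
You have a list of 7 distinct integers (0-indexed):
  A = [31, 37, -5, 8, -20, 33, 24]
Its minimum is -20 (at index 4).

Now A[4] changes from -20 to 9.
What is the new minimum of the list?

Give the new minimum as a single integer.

Answer: -5

Derivation:
Old min = -20 (at index 4)
Change: A[4] -20 -> 9
Changed element WAS the min. Need to check: is 9 still <= all others?
  Min of remaining elements: -5
  New min = min(9, -5) = -5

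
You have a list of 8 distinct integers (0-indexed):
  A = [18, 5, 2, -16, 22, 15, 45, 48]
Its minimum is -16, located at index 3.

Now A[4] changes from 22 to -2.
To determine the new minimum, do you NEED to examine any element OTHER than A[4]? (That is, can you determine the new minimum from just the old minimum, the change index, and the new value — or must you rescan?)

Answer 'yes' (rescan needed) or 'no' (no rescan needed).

Old min = -16 at index 3
Change at index 4: 22 -> -2
Index 4 was NOT the min. New min = min(-16, -2). No rescan of other elements needed.
Needs rescan: no

Answer: no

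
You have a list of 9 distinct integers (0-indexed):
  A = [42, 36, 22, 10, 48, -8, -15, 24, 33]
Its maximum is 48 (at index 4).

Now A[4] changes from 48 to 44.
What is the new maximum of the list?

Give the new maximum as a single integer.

Old max = 48 (at index 4)
Change: A[4] 48 -> 44
Changed element WAS the max -> may need rescan.
  Max of remaining elements: 42
  New max = max(44, 42) = 44

Answer: 44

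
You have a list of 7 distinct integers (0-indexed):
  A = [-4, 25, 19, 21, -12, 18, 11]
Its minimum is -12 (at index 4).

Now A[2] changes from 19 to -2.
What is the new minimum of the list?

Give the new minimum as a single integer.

Answer: -12

Derivation:
Old min = -12 (at index 4)
Change: A[2] 19 -> -2
Changed element was NOT the old min.
  New min = min(old_min, new_val) = min(-12, -2) = -12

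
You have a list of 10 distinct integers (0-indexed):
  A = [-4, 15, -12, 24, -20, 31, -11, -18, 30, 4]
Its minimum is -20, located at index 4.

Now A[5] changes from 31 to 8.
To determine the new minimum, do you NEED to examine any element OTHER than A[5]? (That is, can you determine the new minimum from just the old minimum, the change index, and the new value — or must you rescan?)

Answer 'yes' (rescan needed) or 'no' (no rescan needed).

Old min = -20 at index 4
Change at index 5: 31 -> 8
Index 5 was NOT the min. New min = min(-20, 8). No rescan of other elements needed.
Needs rescan: no

Answer: no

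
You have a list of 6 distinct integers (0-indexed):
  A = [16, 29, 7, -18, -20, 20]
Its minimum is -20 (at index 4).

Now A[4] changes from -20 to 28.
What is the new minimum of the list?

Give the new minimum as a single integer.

Answer: -18

Derivation:
Old min = -20 (at index 4)
Change: A[4] -20 -> 28
Changed element WAS the min. Need to check: is 28 still <= all others?
  Min of remaining elements: -18
  New min = min(28, -18) = -18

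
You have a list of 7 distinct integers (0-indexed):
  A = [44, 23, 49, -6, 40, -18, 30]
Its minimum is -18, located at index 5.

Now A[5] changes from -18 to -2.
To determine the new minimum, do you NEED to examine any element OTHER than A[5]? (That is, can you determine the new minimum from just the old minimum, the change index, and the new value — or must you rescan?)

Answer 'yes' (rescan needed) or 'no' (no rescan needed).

Answer: yes

Derivation:
Old min = -18 at index 5
Change at index 5: -18 -> -2
Index 5 WAS the min and new value -2 > old min -18. Must rescan other elements to find the new min.
Needs rescan: yes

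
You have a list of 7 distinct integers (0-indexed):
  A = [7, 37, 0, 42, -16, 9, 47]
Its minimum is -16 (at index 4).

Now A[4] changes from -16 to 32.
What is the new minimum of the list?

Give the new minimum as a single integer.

Old min = -16 (at index 4)
Change: A[4] -16 -> 32
Changed element WAS the min. Need to check: is 32 still <= all others?
  Min of remaining elements: 0
  New min = min(32, 0) = 0

Answer: 0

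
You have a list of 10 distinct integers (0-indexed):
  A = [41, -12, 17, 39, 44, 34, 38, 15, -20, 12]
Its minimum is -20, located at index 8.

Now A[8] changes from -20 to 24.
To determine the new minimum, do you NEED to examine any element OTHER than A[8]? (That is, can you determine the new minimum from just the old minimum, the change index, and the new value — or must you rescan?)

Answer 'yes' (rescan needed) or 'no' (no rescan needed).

Answer: yes

Derivation:
Old min = -20 at index 8
Change at index 8: -20 -> 24
Index 8 WAS the min and new value 24 > old min -20. Must rescan other elements to find the new min.
Needs rescan: yes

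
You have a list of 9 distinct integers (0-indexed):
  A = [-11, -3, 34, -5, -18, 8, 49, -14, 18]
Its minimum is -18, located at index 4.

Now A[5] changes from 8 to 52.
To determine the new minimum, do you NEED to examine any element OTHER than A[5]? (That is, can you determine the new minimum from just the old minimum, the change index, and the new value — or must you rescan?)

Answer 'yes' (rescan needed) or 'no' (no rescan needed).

Old min = -18 at index 4
Change at index 5: 8 -> 52
Index 5 was NOT the min. New min = min(-18, 52). No rescan of other elements needed.
Needs rescan: no

Answer: no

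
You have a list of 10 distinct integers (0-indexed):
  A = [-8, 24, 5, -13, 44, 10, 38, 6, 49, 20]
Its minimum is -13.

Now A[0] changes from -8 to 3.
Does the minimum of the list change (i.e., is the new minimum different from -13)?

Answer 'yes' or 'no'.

Answer: no

Derivation:
Old min = -13
Change: A[0] -8 -> 3
Changed element was NOT the min; min changes only if 3 < -13.
New min = -13; changed? no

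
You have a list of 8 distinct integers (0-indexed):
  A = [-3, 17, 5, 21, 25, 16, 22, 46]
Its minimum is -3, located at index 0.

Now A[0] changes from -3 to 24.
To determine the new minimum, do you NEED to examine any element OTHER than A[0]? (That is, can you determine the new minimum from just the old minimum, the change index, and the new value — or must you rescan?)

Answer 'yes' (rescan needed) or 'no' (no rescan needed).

Old min = -3 at index 0
Change at index 0: -3 -> 24
Index 0 WAS the min and new value 24 > old min -3. Must rescan other elements to find the new min.
Needs rescan: yes

Answer: yes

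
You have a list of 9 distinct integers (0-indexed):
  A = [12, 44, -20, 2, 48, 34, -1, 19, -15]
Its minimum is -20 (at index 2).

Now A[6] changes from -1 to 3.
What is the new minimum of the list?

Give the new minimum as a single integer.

Old min = -20 (at index 2)
Change: A[6] -1 -> 3
Changed element was NOT the old min.
  New min = min(old_min, new_val) = min(-20, 3) = -20

Answer: -20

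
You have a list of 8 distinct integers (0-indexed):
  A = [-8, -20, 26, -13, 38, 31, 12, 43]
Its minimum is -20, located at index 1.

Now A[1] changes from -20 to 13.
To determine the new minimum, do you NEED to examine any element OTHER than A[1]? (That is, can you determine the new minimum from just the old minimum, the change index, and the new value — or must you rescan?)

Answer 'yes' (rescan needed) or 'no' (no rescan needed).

Old min = -20 at index 1
Change at index 1: -20 -> 13
Index 1 WAS the min and new value 13 > old min -20. Must rescan other elements to find the new min.
Needs rescan: yes

Answer: yes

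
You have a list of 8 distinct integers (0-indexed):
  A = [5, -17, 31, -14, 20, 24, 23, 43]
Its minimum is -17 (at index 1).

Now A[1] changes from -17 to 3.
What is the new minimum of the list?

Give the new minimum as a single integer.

Answer: -14

Derivation:
Old min = -17 (at index 1)
Change: A[1] -17 -> 3
Changed element WAS the min. Need to check: is 3 still <= all others?
  Min of remaining elements: -14
  New min = min(3, -14) = -14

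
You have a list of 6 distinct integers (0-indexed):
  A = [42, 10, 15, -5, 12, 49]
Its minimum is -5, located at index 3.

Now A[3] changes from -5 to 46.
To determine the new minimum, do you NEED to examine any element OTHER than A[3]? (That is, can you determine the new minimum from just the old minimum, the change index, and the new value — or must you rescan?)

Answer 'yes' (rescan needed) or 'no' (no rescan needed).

Answer: yes

Derivation:
Old min = -5 at index 3
Change at index 3: -5 -> 46
Index 3 WAS the min and new value 46 > old min -5. Must rescan other elements to find the new min.
Needs rescan: yes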